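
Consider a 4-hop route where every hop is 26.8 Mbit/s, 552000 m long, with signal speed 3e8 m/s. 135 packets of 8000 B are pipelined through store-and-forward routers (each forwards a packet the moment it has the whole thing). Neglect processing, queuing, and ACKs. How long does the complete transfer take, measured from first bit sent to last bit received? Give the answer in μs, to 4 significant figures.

336900 μs

Per-hop transmission t_tx = L/R = 64000/26800000 = 2388.06 μs.
Per-hop propagation t_prop = 552000/300000000 = 1840 μs.
Pipeline fill: first packet needs 4·t_tx to clear all hops; remaining 134 packets each add one t_tx.
Total = (4+135-1)·t_tx + 4·t_prop = 138·2388.06 + 4·1840 = 336900 μs.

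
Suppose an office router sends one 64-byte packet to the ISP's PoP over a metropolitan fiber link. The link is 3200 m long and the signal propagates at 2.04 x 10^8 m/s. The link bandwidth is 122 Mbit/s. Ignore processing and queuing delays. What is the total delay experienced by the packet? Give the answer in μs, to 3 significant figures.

L = 64 × 8 = 512 bits.
Transmission delay = L/R = 512 / 122000000 = 4.19672 μs.
Propagation delay = d/s = 3200 m / 204000000 m/s = 15.6863 μs.
Total = 19.9 μs.

19.9 μs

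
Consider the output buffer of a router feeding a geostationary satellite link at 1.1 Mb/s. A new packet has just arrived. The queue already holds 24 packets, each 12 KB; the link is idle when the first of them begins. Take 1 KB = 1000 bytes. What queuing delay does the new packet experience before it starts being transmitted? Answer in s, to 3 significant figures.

2.09 s

Each queued packet: L/R = 96000/1100000 = 0.0872727 s.
24 queued → 2.09455 s.
Queuing delay = 2.09 s.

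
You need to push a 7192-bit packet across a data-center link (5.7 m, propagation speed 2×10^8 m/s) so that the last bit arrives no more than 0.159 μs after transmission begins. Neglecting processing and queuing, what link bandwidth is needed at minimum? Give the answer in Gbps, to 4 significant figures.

55.11 Gbps

Propagation delay = 5.7 / 200000000 = 0.0285 μs.
Transmission budget = 0.159 − 0.0285 = 0.1305 μs.
R ≥ L / t_tx = 7192 bits / 1.305e-07 s = 55.11 Gbps.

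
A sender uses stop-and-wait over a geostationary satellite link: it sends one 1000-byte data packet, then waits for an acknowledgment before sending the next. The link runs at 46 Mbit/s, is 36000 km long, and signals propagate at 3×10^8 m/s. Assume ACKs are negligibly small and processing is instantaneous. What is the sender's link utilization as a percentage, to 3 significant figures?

t_tx = L/R = 8000/46000000 = 0.000173913 s.
t_prop = 36000000/300000000 = 0.12 s; RTT = 0.24 s.
Cycle = t_tx + RTT = 0.240174 s.
Utilization = t_tx / cycle = 0.000173913/0.240174 = 0.0724 %.

0.0724 %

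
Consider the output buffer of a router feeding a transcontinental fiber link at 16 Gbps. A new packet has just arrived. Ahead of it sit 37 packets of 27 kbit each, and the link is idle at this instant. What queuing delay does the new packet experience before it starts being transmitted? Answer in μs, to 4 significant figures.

Each queued packet: L/R = 27000/16000000000 = 1.6875 μs.
37 queued → 62.4375 μs.
Queuing delay = 62.44 μs.

62.44 μs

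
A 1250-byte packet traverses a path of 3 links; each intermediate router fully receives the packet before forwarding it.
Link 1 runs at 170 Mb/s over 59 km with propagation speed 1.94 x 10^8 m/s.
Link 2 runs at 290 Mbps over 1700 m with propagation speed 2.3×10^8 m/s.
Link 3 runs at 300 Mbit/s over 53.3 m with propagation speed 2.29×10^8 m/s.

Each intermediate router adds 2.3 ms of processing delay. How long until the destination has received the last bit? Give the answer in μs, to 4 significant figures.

L = 1250 × 8 = 10000 bits.
Transmission delays (L/R per hop): 58.8235, 34.4828, 33.3333 μs; sum = 126.64 μs.
Propagation delays (d/s per hop): 304.124, 7.3913, 0.232751 μs; sum = 311.748 μs.
Processing at 2 router(s): 2 × 2.3 ms = 4600 μs.
End-to-end = 5038 μs.

5038 μs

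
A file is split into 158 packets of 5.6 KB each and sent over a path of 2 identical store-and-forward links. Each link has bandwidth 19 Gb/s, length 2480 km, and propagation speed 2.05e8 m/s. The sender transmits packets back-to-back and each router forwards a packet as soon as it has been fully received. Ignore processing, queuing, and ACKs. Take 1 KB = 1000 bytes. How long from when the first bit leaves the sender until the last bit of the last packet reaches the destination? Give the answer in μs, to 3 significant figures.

Per-hop transmission t_tx = L/R = 44800/19000000000 = 2.35789 μs.
Per-hop propagation t_prop = 2480000/2.05e+08 = 12097.6 μs.
Pipeline fill: first packet needs 2·t_tx to clear all hops; remaining 157 packets each add one t_tx.
Total = (2+158-1)·t_tx + 2·t_prop = 159·2.35789 + 2·12097.6 = 24600 μs.

24600 μs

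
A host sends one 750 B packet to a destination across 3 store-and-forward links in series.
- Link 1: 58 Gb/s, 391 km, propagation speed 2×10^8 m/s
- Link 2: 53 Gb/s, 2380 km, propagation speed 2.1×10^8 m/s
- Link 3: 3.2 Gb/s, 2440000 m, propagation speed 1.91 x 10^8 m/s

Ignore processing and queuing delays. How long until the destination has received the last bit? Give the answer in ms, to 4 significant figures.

L = 750 × 8 = 6000 bits.
Transmission delays (L/R per hop): 0.000103448, 0.000113208, 0.001875 ms; sum = 0.00209166 ms.
Propagation delays (d/s per hop): 1.955, 11.3333, 12.7749 ms; sum = 26.0632 ms.
End-to-end = 26.07 ms.

26.07 ms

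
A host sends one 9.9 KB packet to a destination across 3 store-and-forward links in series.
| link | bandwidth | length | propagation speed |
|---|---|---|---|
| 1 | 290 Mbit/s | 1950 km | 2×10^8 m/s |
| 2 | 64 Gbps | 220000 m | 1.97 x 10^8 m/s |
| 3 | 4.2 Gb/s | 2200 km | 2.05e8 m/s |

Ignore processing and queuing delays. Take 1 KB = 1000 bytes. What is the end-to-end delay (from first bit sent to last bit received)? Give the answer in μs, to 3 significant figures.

21900 μs

L = 79200 bits.
Transmission delays (L/R per hop): 273.103, 1.2375, 18.8571 μs; sum = 293.198 μs.
Propagation delays (d/s per hop): 9750, 1116.75, 10731.7 μs; sum = 21598.5 μs.
End-to-end = 21900 μs.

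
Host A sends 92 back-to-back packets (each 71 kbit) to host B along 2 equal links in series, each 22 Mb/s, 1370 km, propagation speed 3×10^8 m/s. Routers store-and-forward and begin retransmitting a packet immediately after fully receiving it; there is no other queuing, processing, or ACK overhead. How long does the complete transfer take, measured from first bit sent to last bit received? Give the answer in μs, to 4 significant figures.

Per-hop transmission t_tx = L/R = 71000/22000000 = 3227.27 μs.
Per-hop propagation t_prop = 1370000/300000000 = 4566.67 μs.
Pipeline fill: first packet needs 2·t_tx to clear all hops; remaining 91 packets each add one t_tx.
Total = (2+92-1)·t_tx + 2·t_prop = 93·3227.27 + 2·4566.67 = 309300 μs.

309300 μs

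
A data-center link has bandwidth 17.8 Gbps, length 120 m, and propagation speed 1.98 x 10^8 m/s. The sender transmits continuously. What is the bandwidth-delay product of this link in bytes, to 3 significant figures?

1350 bytes

Propagation delay = 120 / 198000000 = 6.06061e-07 s.
BDP = R × t_prop = 17800000000 × 6.06061e-07 = 10787.9 bits.
In bytes: 10787.9/8 = 1350 bytes.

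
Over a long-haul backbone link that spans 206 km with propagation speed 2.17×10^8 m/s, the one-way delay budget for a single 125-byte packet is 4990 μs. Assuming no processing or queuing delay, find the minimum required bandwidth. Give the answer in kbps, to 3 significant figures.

L = 1000 bits.
Propagation delay = 206000 / 217000000 = 949.309 μs.
Transmission budget = 4990 − 949.309 = 4040.69 μs.
R ≥ L / t_tx = 1000 bits / 0.00404069 s = 247 kbps.

247 kbps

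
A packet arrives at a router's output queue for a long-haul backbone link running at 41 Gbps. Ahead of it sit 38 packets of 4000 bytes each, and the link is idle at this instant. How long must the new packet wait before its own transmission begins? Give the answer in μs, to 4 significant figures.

Each queued packet: L/R = 32000/41000000000 = 0.780488 μs.
38 queued → 29.6585 μs.
Queuing delay = 29.66 μs.

29.66 μs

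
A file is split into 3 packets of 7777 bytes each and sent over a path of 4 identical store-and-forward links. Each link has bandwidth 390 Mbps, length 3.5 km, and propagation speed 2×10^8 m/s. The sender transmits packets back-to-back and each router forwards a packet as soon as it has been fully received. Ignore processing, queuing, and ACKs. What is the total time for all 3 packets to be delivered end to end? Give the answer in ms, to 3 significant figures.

Per-hop transmission t_tx = L/R = 62216/390000000 = 0.159528 ms.
Per-hop propagation t_prop = 3500/200000000 = 0.0175 ms.
Pipeline fill: first packet needs 4·t_tx to clear all hops; remaining 2 packets each add one t_tx.
Total = (4+3-1)·t_tx + 4·t_prop = 6·0.159528 + 4·0.0175 = 1.03 ms.

1.03 ms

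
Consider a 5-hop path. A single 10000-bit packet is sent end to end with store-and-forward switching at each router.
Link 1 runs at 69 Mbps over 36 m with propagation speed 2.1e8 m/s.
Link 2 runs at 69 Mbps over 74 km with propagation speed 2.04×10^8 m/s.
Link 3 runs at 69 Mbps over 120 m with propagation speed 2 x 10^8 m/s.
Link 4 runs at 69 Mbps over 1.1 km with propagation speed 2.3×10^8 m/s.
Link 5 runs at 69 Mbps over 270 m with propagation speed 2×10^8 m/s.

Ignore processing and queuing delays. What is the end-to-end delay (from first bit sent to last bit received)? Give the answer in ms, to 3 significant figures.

1.09 ms

Transmission delay per hop = L/R = 10000/69000000 = 0.144928 ms; 5 hops → 0.724638 ms.
Propagation delays (d/s per hop): 0.000171429, 0.362745, 0.0006, 0.00478261, 0.00135 ms; sum = 0.369649 ms.
End-to-end = 1.09 ms.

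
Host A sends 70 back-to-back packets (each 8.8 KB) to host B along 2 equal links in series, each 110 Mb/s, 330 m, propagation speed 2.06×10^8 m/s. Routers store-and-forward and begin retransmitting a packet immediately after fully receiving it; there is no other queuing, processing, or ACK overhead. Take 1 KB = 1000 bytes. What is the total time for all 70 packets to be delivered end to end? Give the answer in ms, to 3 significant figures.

45.4 ms

Per-hop transmission t_tx = L/R = 70400/110000000 = 0.64 ms.
Per-hop propagation t_prop = 330/206000000 = 0.00160194 ms.
Pipeline fill: first packet needs 2·t_tx to clear all hops; remaining 69 packets each add one t_tx.
Total = (2+70-1)·t_tx + 2·t_prop = 71·0.64 + 2·0.00160194 = 45.4 ms.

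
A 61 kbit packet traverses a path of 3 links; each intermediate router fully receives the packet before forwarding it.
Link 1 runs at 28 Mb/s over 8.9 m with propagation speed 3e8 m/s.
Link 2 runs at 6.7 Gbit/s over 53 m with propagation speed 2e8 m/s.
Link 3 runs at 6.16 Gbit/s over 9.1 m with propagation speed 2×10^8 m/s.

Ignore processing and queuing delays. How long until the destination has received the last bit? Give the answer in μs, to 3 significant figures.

2200 μs

L = 61000 bits.
Transmission delays (L/R per hop): 2178.57, 9.10448, 9.9026 μs; sum = 2197.58 μs.
Propagation delays (d/s per hop): 0.0296667, 0.265, 0.0455 μs; sum = 0.340167 μs.
End-to-end = 2200 μs.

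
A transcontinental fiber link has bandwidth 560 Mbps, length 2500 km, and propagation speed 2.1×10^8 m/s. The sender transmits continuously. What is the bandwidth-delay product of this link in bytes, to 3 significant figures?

Propagation delay = 2500000 / 210000000 = 0.0119048 s.
BDP = R × t_prop = 560000000 × 0.0119048 = 6666670 bits.
In bytes: 6666670/8 = 833000 bytes.

833000 bytes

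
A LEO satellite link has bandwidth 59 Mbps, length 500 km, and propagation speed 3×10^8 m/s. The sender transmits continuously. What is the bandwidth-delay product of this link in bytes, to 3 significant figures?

12300 bytes

Propagation delay = 500000 / 300000000 = 0.00166667 s.
BDP = R × t_prop = 59000000 × 0.00166667 = 98333.3 bits.
In bytes: 98333.3/8 = 12300 bytes.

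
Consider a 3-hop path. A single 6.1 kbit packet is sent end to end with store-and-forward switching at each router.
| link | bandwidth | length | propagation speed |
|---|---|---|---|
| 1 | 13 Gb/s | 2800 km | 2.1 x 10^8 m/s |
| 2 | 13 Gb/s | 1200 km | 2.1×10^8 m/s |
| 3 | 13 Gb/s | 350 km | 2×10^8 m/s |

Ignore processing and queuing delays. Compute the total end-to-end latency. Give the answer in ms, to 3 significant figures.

L = 6100 bits.
Transmission delay per hop = L/R = 6100/13000000000 = 0.000469231 ms; 3 hops → 0.00140769 ms.
Propagation delays (d/s per hop): 13.3333, 5.71429, 1.75 ms; sum = 20.7976 ms.
End-to-end = 20.8 ms.

20.8 ms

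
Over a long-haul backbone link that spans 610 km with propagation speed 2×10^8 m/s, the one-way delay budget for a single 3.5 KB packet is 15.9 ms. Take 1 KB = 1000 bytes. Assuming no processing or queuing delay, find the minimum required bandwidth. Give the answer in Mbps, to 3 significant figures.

L = 28000 bits.
Propagation delay = 610000 / 200000000 = 3.05 ms.
Transmission budget = 15.9 − 3.05 = 12.85 ms.
R ≥ L / t_tx = 28000 bits / 0.01285 s = 2.18 Mbps.

2.18 Mbps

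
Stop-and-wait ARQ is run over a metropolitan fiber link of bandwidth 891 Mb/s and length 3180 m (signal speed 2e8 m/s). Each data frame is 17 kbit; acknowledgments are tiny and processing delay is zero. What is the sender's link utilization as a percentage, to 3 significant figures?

t_tx = L/R = 17000/891000000 = 1.90797e-05 s.
t_prop = 3180/200000000 = 1.59e-05 s; RTT = 3.18e-05 s.
Cycle = t_tx + RTT = 5.08797e-05 s.
Utilization = t_tx / cycle = 1.90797e-05/5.08797e-05 = 37.5 %.

37.5 %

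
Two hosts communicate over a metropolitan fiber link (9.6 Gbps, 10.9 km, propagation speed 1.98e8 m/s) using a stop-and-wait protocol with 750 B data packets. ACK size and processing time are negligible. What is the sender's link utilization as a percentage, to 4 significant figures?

t_tx = L/R = 6000/9600000000 = 6.25e-07 s.
t_prop = 10900/198000000 = 5.50505e-05 s; RTT = 0.000110101 s.
Cycle = t_tx + RTT = 0.000110726 s.
Utilization = t_tx / cycle = 6.25e-07/0.000110726 = 0.5645 %.

0.5645 %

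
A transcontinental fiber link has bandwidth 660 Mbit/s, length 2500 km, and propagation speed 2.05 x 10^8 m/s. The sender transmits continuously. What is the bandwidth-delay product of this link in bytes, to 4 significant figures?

1006000 bytes

Propagation delay = 2500000 / 2.05e+08 = 0.0121951 s.
BDP = R × t_prop = 660000000 × 0.0121951 = 8048780 bits.
In bytes: 8048780/8 = 1006000 bytes.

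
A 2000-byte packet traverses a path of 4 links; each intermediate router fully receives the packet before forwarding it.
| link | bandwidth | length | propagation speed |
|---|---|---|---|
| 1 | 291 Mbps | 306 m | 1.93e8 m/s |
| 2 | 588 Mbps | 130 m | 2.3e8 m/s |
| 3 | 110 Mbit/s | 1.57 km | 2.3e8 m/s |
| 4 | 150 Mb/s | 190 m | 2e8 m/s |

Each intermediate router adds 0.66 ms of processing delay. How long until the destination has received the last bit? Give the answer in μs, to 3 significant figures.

L = 2000 × 8 = 16000 bits.
Transmission delays (L/R per hop): 54.9828, 27.2109, 145.455, 106.667 μs; sum = 334.315 μs.
Propagation delays (d/s per hop): 1.58549, 0.565217, 6.82609, 0.95 μs; sum = 9.9268 μs.
Processing at 3 router(s): 3 × 0.66 ms = 1980 μs.
End-to-end = 2320 μs.

2320 μs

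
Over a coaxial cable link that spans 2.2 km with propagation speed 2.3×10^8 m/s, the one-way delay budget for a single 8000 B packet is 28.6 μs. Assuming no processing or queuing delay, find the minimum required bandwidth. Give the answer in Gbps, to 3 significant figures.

3.36 Gbps

L = 64000 bits.
Propagation delay = 2200 / 2.3e+08 = 9.56522 μs.
Transmission budget = 28.6 − 9.56522 = 19.0348 μs.
R ≥ L / t_tx = 64000 bits / 1.90348e-05 s = 3.36 Gbps.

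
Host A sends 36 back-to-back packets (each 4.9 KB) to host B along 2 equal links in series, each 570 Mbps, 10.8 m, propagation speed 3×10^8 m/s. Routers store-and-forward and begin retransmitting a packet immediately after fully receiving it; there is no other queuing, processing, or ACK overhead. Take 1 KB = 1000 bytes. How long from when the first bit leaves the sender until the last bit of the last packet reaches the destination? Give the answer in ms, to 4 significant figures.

Per-hop transmission t_tx = L/R = 39200/570000000 = 0.0687719 ms.
Per-hop propagation t_prop = 10.8/300000000 = 3.6e-05 ms.
Pipeline fill: first packet needs 2·t_tx to clear all hops; remaining 35 packets each add one t_tx.
Total = (2+36-1)·t_tx + 2·t_prop = 37·0.0687719 + 2·3.6e-05 = 2.545 ms.

2.545 ms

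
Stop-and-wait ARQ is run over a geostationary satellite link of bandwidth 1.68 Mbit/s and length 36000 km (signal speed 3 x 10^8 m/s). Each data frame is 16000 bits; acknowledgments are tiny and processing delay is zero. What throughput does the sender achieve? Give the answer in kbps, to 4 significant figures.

t_tx = L/R = 16000/1680000 = 0.00952381 s.
t_prop = 36000000/300000000 = 0.12 s; RTT = 0.24 s.
Cycle = t_tx + RTT = 0.249524 s.
Throughput = L / cycle = 16000 / 0.249524 = 64.12 kbps.

64.12 kbps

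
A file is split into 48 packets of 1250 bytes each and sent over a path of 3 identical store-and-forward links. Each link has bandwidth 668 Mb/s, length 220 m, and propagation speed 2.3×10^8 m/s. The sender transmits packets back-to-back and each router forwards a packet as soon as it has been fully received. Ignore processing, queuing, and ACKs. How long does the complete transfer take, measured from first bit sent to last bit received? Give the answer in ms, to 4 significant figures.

Per-hop transmission t_tx = L/R = 10000/668000000 = 0.0149701 ms.
Per-hop propagation t_prop = 220/2.3e+08 = 0.000956522 ms.
Pipeline fill: first packet needs 3·t_tx to clear all hops; remaining 47 packets each add one t_tx.
Total = (3+48-1)·t_tx + 3·t_prop = 50·0.0149701 + 3·0.000956522 = 0.7514 ms.

0.7514 ms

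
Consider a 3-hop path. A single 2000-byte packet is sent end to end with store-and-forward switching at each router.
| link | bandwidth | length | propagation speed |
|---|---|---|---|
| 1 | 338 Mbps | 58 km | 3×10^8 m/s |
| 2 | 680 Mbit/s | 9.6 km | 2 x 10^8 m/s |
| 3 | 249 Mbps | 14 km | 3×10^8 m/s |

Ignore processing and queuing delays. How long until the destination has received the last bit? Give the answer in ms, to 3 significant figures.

L = 2000 × 8 = 16000 bits.
Transmission delays (L/R per hop): 0.0473373, 0.0235294, 0.064257 ms; sum = 0.135124 ms.
Propagation delays (d/s per hop): 0.193333, 0.048, 0.0466667 ms; sum = 0.288 ms.
End-to-end = 0.423 ms.

0.423 ms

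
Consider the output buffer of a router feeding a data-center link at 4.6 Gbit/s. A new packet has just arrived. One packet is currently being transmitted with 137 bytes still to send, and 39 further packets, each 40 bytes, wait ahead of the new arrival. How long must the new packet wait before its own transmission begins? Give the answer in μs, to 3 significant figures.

Each queued packet: L/R = 320/4600000000 = 0.0695652 μs.
39 queued → 2.71304 μs.
Plus remaining 1096 bits of current packet: 0.238261 μs.
Queuing delay = 2.95 μs.

2.95 μs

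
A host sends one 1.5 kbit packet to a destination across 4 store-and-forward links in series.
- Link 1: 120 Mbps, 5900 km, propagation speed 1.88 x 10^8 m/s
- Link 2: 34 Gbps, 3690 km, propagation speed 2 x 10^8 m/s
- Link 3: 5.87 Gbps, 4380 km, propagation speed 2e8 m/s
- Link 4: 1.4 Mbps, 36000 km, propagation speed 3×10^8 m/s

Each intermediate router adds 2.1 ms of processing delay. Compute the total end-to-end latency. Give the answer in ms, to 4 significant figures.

L = 1500 bits.
Transmission delays (L/R per hop): 0.0125, 4.41176e-05, 0.000255537, 1.07143 ms; sum = 1.08423 ms.
Propagation delays (d/s per hop): 31.383, 18.45, 21.9, 120 ms; sum = 191.733 ms.
Processing at 3 router(s): 3 × 2.1 ms = 6.3 ms.
End-to-end = 199.1 ms.

199.1 ms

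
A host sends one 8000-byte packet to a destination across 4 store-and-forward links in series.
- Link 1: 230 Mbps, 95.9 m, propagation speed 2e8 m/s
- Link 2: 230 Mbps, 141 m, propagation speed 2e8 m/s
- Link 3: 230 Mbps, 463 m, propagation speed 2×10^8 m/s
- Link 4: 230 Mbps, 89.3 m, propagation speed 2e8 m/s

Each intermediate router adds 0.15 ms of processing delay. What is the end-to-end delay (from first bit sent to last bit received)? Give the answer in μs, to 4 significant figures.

L = 8000 × 8 = 64000 bits.
Transmission delay per hop = L/R = 64000/230000000 = 278.261 μs; 4 hops → 1113.04 μs.
Propagation delays (d/s per hop): 0.4795, 0.705, 2.315, 0.4465 μs; sum = 3.946 μs.
Processing at 3 router(s): 3 × 0.15 ms = 450 μs.
End-to-end = 1567 μs.

1567 μs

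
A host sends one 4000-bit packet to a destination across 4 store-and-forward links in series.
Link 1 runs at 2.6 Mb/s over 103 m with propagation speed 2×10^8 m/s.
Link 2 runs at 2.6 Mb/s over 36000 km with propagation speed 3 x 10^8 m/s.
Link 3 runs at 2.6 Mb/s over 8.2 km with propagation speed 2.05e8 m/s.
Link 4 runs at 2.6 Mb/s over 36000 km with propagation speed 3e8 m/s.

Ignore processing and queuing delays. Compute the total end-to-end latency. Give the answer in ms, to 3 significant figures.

Transmission delay per hop = L/R = 4000/2600000 = 1.53846 ms; 4 hops → 6.15385 ms.
Propagation delays (d/s per hop): 0.000515, 120, 0.04, 120 ms; sum = 240.041 ms.
End-to-end = 246 ms.

246 ms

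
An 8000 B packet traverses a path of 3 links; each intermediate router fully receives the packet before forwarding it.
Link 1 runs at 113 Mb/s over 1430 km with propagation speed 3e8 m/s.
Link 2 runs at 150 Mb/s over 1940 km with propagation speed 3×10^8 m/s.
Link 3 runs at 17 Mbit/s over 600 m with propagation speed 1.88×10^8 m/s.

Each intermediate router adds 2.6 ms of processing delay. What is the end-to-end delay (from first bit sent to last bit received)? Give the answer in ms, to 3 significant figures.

L = 8000 × 8 = 64000 bits.
Transmission delays (L/R per hop): 0.566372, 0.426667, 3.76471 ms; sum = 4.75774 ms.
Propagation delays (d/s per hop): 4.76667, 6.46667, 0.00319149 ms; sum = 11.2365 ms.
Processing at 2 router(s): 2 × 2.6 ms = 5.2 ms.
End-to-end = 21.2 ms.

21.2 ms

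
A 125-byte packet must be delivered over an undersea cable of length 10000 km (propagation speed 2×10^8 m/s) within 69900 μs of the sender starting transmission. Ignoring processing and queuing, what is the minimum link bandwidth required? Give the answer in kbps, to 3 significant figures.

L = 1000 bits.
Propagation delay = 10000000 / 200000000 = 50000 μs.
Transmission budget = 69900 − 50000 = 19900 μs.
R ≥ L / t_tx = 1000 bits / 0.0199 s = 50.3 kbps.

50.3 kbps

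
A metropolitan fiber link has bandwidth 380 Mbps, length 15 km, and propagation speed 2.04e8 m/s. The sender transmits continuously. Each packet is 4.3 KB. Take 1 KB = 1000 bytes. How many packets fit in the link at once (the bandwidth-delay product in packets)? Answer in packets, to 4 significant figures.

0.8122 packets

Propagation delay = 15000 / 204000000 = 7.35294e-05 s.
BDP = R × t_prop = 380000000 × 7.35294e-05 = 27941.2 bits.
In packets of 34400 bits: 0.8122 packets.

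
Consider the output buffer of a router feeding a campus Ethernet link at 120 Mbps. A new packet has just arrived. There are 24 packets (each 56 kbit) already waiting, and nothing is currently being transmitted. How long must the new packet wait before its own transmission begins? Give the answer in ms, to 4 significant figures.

11.20 ms

Each queued packet: L/R = 56000/120000000 = 0.466667 ms.
24 queued → 11.2 ms.
Queuing delay = 11.20 ms.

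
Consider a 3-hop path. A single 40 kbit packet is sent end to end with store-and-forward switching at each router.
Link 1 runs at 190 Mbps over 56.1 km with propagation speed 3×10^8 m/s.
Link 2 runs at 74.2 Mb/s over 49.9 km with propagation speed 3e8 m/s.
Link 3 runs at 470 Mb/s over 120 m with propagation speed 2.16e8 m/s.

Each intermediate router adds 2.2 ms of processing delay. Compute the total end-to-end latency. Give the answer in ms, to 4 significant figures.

L = 40000 bits.
Transmission delays (L/R per hop): 0.210526, 0.539084, 0.0851064 ms; sum = 0.834716 ms.
Propagation delays (d/s per hop): 0.187, 0.166333, 0.000555556 ms; sum = 0.353889 ms.
Processing at 2 router(s): 2 × 2.2 ms = 4.4 ms.
End-to-end = 5.589 ms.

5.589 ms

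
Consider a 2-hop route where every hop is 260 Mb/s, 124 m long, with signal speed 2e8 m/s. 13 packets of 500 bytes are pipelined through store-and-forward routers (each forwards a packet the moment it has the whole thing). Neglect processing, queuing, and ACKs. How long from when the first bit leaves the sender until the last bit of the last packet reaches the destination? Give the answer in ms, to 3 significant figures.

0.217 ms

Per-hop transmission t_tx = L/R = 4000/260000000 = 0.0153846 ms.
Per-hop propagation t_prop = 124/200000000 = 0.00062 ms.
Pipeline fill: first packet needs 2·t_tx to clear all hops; remaining 12 packets each add one t_tx.
Total = (2+13-1)·t_tx + 2·t_prop = 14·0.0153846 + 2·0.00062 = 0.217 ms.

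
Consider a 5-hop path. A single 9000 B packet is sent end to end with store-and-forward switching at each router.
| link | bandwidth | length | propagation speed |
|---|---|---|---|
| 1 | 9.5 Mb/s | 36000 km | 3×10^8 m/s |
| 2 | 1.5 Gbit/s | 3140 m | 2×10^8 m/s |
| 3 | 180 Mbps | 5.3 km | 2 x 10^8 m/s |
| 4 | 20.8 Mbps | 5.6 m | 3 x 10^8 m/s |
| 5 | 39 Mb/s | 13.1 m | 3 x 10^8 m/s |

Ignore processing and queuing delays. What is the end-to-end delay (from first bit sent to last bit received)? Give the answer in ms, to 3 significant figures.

133 ms

L = 9000 × 8 = 72000 bits.
Transmission delays (L/R per hop): 7.57895, 0.048, 0.4, 3.46154, 1.84615 ms; sum = 13.3346 ms.
Propagation delays (d/s per hop): 120, 0.0157, 0.0265, 1.86667e-05, 4.36667e-05 ms; sum = 120.042 ms.
End-to-end = 133 ms.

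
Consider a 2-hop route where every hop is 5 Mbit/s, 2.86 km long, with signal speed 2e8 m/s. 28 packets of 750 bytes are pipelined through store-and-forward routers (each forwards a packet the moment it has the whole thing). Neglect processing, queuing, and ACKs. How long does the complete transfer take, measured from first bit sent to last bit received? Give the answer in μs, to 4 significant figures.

Per-hop transmission t_tx = L/R = 6000/5000000 = 1200 μs.
Per-hop propagation t_prop = 2860/200000000 = 14.3 μs.
Pipeline fill: first packet needs 2·t_tx to clear all hops; remaining 27 packets each add one t_tx.
Total = (2+28-1)·t_tx + 2·t_prop = 29·1200 + 2·14.3 = 34830 μs.

34830 μs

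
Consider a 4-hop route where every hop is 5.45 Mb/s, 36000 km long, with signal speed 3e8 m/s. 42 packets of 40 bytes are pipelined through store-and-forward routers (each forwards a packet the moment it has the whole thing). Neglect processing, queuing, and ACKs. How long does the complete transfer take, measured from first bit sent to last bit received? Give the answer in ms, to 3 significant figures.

Per-hop transmission t_tx = L/R = 320/5450000 = 0.0587156 ms.
Per-hop propagation t_prop = 36000000/300000000 = 120 ms.
Pipeline fill: first packet needs 4·t_tx to clear all hops; remaining 41 packets each add one t_tx.
Total = (4+42-1)·t_tx + 4·t_prop = 45·0.0587156 + 4·120 = 483 ms.

483 ms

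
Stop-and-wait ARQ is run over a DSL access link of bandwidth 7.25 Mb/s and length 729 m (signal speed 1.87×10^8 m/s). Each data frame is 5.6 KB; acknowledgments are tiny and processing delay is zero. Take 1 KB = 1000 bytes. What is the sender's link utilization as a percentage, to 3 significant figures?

t_tx = L/R = 44800/7250000 = 0.00617931 s.
t_prop = 729/187000000 = 3.8984e-06 s; RTT = 7.79679e-06 s.
Cycle = t_tx + RTT = 0.00618711 s.
Utilization = t_tx / cycle = 0.00617931/0.00618711 = 99.9 %.

99.9 %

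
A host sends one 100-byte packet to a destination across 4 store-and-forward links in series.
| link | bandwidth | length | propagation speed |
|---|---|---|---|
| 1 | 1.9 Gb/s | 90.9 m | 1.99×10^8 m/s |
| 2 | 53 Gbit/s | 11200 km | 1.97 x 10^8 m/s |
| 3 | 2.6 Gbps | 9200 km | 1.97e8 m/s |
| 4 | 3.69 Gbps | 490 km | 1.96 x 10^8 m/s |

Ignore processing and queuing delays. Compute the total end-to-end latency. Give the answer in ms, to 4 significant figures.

106.1 ms

L = 100 × 8 = 800 bits.
Transmission delays (L/R per hop): 0.000421053, 1.50943e-05, 0.000307692, 0.000216802 ms; sum = 0.000960641 ms.
Propagation delays (d/s per hop): 0.000456784, 56.8528, 46.7005, 2.5 ms; sum = 106.054 ms.
End-to-end = 106.1 ms.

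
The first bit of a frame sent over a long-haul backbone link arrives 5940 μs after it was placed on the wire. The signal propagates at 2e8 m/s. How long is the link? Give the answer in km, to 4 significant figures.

d = s × t_prop = 200000000 × 0.00594 = 1188 km.

1188 km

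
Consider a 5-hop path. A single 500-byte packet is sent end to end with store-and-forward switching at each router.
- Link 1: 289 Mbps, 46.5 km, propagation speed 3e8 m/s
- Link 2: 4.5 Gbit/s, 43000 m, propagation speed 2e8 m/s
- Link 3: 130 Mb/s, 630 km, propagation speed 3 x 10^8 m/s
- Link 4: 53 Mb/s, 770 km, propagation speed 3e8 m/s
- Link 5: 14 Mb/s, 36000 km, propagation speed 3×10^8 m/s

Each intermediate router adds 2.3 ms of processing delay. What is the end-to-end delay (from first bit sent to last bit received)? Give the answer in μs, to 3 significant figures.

135000 μs

L = 500 × 8 = 4000 bits.
Transmission delays (L/R per hop): 13.8408, 0.888889, 30.7692, 75.4717, 285.714 μs; sum = 406.685 μs.
Propagation delays (d/s per hop): 155, 215, 2100, 2566.67, 120000 μs; sum = 125037 μs.
Processing at 4 router(s): 4 × 2.3 ms = 9200 μs.
End-to-end = 135000 μs.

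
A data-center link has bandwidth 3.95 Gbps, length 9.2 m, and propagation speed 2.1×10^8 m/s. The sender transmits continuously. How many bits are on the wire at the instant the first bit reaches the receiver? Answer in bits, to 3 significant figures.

Propagation delay = 9.2 / 210000000 = 4.38095e-08 s.
BDP = R × t_prop = 3950000000 × 4.38095e-08 = 173.048 bits.

173 bits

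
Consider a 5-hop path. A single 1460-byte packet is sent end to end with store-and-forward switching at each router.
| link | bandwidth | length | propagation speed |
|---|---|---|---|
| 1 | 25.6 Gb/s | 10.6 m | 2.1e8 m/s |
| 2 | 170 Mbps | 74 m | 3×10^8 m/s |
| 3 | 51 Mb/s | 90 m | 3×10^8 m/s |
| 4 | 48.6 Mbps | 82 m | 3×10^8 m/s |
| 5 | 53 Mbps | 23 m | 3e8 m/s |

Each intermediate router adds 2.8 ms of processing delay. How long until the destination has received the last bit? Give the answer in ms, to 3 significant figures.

L = 1460 × 8 = 11680 bits.
Transmission delays (L/R per hop): 0.00045625, 0.0687059, 0.22902, 0.240329, 0.220377 ms; sum = 0.758888 ms.
Propagation delays (d/s per hop): 5.04762e-05, 0.000246667, 0.0003, 0.000273333, 7.66667e-05 ms; sum = 0.000947143 ms.
Processing at 4 router(s): 4 × 2.8 ms = 11.2 ms.
End-to-end = 12.0 ms.

12.0 ms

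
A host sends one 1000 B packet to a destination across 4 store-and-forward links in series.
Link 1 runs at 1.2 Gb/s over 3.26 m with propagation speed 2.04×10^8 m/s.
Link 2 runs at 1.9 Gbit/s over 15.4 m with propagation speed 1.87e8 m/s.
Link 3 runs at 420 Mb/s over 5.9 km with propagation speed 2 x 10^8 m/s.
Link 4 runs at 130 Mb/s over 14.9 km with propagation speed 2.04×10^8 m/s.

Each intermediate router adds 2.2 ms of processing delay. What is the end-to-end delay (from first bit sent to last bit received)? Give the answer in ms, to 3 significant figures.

L = 1000 × 8 = 8000 bits.
Transmission delays (L/R per hop): 0.00666667, 0.00421053, 0.0190476, 0.0615385 ms; sum = 0.0914633 ms.
Propagation delays (d/s per hop): 1.59804e-05, 8.23529e-05, 0.0295, 0.0730392 ms; sum = 0.102638 ms.
Processing at 3 router(s): 3 × 2.2 ms = 6.6 ms.
End-to-end = 6.79 ms.

6.79 ms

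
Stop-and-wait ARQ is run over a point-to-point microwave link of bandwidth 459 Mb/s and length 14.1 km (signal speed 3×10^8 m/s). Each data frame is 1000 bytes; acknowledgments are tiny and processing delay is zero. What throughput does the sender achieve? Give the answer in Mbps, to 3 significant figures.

t_tx = L/R = 8000/459000000 = 1.74292e-05 s.
t_prop = 14100/300000000 = 4.7e-05 s; RTT = 9.4e-05 s.
Cycle = t_tx + RTT = 0.000111429 s.
Throughput = L / cycle = 8000 / 0.000111429 = 71.8 Mbps.

71.8 Mbps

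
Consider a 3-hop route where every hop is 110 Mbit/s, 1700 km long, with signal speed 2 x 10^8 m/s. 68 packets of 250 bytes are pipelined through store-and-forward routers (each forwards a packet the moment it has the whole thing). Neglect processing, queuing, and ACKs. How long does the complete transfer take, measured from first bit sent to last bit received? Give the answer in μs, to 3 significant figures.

26800 μs

Per-hop transmission t_tx = L/R = 2000/110000000 = 18.1818 μs.
Per-hop propagation t_prop = 1700000/200000000 = 8500 μs.
Pipeline fill: first packet needs 3·t_tx to clear all hops; remaining 67 packets each add one t_tx.
Total = (3+68-1)·t_tx + 3·t_prop = 70·18.1818 + 3·8500 = 26800 μs.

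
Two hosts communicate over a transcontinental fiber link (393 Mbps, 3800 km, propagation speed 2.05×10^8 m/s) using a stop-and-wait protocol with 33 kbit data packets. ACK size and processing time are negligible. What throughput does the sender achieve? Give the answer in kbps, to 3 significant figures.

t_tx = L/R = 33000/393000000 = 8.39695e-05 s.
t_prop = 3800000/2.05e+08 = 0.0185366 s; RTT = 0.0370732 s.
Cycle = t_tx + RTT = 0.0371571 s.
Throughput = L / cycle = 33000 / 0.0371571 = 888 kbps.

888 kbps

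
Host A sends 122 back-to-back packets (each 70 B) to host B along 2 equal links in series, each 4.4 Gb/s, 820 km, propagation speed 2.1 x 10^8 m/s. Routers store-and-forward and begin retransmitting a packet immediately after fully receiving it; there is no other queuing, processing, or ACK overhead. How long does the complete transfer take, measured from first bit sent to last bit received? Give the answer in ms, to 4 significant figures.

Per-hop transmission t_tx = L/R = 560/4400000000 = 0.000127273 ms.
Per-hop propagation t_prop = 820000/210000000 = 3.90476 ms.
Pipeline fill: first packet needs 2·t_tx to clear all hops; remaining 121 packets each add one t_tx.
Total = (2+122-1)·t_tx + 2·t_prop = 123·0.000127273 + 2·3.90476 = 7.825 ms.

7.825 ms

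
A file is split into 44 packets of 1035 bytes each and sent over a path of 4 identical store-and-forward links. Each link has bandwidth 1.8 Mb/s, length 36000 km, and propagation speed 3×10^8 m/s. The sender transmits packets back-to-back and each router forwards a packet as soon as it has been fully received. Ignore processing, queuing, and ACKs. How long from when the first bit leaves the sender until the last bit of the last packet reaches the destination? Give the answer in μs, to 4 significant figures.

696200 μs

Per-hop transmission t_tx = L/R = 8280/1800000 = 4600 μs.
Per-hop propagation t_prop = 36000000/300000000 = 120000 μs.
Pipeline fill: first packet needs 4·t_tx to clear all hops; remaining 43 packets each add one t_tx.
Total = (4+44-1)·t_tx + 4·t_prop = 47·4600 + 4·120000 = 696200 μs.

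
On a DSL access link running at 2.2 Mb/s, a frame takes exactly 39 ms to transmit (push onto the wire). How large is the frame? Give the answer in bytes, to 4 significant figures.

10730 bytes

L = R × t_tx = 2200000 b/s × 0.039 s = 85800 bits.
In bytes: 85800 / 8 = 10730 bytes.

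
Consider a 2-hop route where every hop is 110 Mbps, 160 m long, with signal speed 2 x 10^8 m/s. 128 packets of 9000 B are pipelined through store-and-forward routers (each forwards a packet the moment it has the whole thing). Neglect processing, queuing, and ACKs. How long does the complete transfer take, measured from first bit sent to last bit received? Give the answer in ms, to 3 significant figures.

84.4 ms

Per-hop transmission t_tx = L/R = 72000/110000000 = 0.654545 ms.
Per-hop propagation t_prop = 160/200000000 = 0.0008 ms.
Pipeline fill: first packet needs 2·t_tx to clear all hops; remaining 127 packets each add one t_tx.
Total = (2+128-1)·t_tx + 2·t_prop = 129·0.654545 + 2·0.0008 = 84.4 ms.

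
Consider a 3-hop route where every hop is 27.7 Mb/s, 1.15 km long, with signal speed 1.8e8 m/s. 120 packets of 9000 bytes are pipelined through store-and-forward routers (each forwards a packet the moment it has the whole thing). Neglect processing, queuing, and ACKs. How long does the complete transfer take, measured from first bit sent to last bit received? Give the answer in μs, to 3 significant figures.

317000 μs

Per-hop transmission t_tx = L/R = 72000/27700000 = 2599.28 μs.
Per-hop propagation t_prop = 1150/180000000 = 6.38889 μs.
Pipeline fill: first packet needs 3·t_tx to clear all hops; remaining 119 packets each add one t_tx.
Total = (3+120-1)·t_tx + 3·t_prop = 122·2599.28 + 3·6.38889 = 317000 μs.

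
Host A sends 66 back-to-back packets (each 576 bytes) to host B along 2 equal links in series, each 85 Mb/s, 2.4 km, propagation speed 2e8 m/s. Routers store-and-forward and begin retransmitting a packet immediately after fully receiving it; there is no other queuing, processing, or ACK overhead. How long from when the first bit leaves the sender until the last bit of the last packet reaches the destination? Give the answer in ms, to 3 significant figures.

Per-hop transmission t_tx = L/R = 4608/85000000 = 0.0542118 ms.
Per-hop propagation t_prop = 2400/200000000 = 0.012 ms.
Pipeline fill: first packet needs 2·t_tx to clear all hops; remaining 65 packets each add one t_tx.
Total = (2+66-1)·t_tx + 2·t_prop = 67·0.0542118 + 2·0.012 = 3.66 ms.

3.66 ms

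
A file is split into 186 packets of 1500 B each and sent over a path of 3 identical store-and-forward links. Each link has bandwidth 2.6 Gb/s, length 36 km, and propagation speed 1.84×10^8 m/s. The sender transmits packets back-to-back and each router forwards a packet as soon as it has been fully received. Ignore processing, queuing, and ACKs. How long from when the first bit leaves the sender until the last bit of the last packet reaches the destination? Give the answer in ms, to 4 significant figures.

1.455 ms

Per-hop transmission t_tx = L/R = 12000/2600000000 = 0.00461538 ms.
Per-hop propagation t_prop = 36000/184000000 = 0.195652 ms.
Pipeline fill: first packet needs 3·t_tx to clear all hops; remaining 185 packets each add one t_tx.
Total = (3+186-1)·t_tx + 3·t_prop = 188·0.00461538 + 3·0.195652 = 1.455 ms.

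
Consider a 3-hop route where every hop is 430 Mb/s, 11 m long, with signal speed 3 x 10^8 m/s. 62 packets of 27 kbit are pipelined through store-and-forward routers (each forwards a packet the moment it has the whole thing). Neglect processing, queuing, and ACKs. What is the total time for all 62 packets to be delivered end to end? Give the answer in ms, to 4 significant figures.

Per-hop transmission t_tx = L/R = 27000/430000000 = 0.0627907 ms.
Per-hop propagation t_prop = 11/300000000 = 3.66667e-05 ms.
Pipeline fill: first packet needs 3·t_tx to clear all hops; remaining 61 packets each add one t_tx.
Total = (3+62-1)·t_tx + 3·t_prop = 64·0.0627907 + 3·3.66667e-05 = 4.019 ms.

4.019 ms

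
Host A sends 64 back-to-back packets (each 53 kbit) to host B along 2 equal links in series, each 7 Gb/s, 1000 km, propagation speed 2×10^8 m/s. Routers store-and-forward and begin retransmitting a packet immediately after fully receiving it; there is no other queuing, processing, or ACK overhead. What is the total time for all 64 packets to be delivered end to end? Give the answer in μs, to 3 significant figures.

10500 μs

Per-hop transmission t_tx = L/R = 53000/7000000000 = 7.57143 μs.
Per-hop propagation t_prop = 1000000/200000000 = 5000 μs.
Pipeline fill: first packet needs 2·t_tx to clear all hops; remaining 63 packets each add one t_tx.
Total = (2+64-1)·t_tx + 2·t_prop = 65·7.57143 + 2·5000 = 10500 μs.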